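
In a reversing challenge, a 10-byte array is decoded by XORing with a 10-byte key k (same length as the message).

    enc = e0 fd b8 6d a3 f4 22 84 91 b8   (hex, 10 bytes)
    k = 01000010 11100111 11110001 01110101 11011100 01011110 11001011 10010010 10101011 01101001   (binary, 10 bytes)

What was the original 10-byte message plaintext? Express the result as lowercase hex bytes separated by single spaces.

a2 1a 49 18 7f aa e9 16 3a d1

XOR is its own inverse, so applying the key byte-wise gives the result directly.
11100000 ⊕ 01000010 = 10100010
11111101 ⊕ 11100111 = 00011010
10111000 ⊕ 11110001 = 01001001
01101101 ⊕ 01110101 = 00011000
10100011 ⊕ 11011100 = 01111111
11110100 ⊕ 01011110 = 10101010
00100010 ⊕ 11001011 = 11101001
10000100 ⊕ 10010010 = 00010110
10010001 ⊕ 10101011 = 00111010
10111000 ⊕ 01101001 = 11010001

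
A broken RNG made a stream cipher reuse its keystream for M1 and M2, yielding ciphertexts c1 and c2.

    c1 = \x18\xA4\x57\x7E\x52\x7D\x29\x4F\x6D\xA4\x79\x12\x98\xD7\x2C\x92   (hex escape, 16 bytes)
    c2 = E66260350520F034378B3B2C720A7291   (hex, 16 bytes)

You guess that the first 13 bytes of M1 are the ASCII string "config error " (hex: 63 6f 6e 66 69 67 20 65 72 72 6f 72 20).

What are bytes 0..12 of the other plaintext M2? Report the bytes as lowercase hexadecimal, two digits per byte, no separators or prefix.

First, c1 ⊕ c2 = (M1 ⊕ K) ⊕ (M2 ⊕ K) = M1 ⊕ M2, so the key drops out. Then M2 = (M1 ⊕ M2) ⊕ M1 over the first 13 bytes.
byte 0: (18 ^ e6) ^ 63 = fe ^ 63 = 9d
byte 1: (a4 ^ 62) ^ 6f = c6 ^ 6f = a9
byte 2: (57 ^ 60) ^ 6e = 37 ^ 6e = 59
byte 3: (7e ^ 35) ^ 66 = 4b ^ 66 = 2d
byte 4: (52 ^ 05) ^ 69 = 57 ^ 69 = 3e
byte 5: (7d ^ 20) ^ 67 = 5d ^ 67 = 3a
byte 6: (29 ^ f0) ^ 20 = d9 ^ 20 = f9
byte 7: (4f ^ 34) ^ 65 = 7b ^ 65 = 1e
byte 8: (6d ^ 37) ^ 72 = 5a ^ 72 = 28
byte 9: (a4 ^ 8b) ^ 72 = 2f ^ 72 = 5d
byte 10: (79 ^ 3b) ^ 6f = 42 ^ 6f = 2d
byte 11: (12 ^ 2c) ^ 72 = 3e ^ 72 = 4c
byte 12: (98 ^ 72) ^ 20 = ea ^ 20 = ca

9da9592d3e3af91e285d2d4cca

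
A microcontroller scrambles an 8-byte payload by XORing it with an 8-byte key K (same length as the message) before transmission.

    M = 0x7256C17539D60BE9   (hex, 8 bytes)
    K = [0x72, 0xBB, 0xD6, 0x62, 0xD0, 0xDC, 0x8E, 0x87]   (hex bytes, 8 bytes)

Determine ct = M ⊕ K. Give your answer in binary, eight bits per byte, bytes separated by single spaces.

00000000 11101101 00010111 00010111 11101001 00001010 10000101 01101110

114 ⊕ 114 =   0
 86 ⊕ 187 = 237
193 ⊕ 214 =  23
117 ⊕  98 =  23
 57 ⊕ 208 = 233
214 ⊕ 220 =  10
 11 ⊕ 142 = 133
233 ⊕ 135 = 110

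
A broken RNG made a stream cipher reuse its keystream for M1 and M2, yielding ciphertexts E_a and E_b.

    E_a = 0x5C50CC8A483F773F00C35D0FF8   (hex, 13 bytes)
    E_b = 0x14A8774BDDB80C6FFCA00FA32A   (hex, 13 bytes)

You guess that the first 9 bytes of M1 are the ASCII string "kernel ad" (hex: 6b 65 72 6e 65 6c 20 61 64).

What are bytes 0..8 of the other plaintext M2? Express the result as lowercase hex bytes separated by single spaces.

23 9d c9 af f0 eb 5b 31 98

First, E_a ⊕ E_b = (M1 ⊕ K) ⊕ (M2 ⊕ K) = M1 ⊕ M2, so the key drops out. Then M2 = (M1 ⊕ M2) ⊕ M1 over the first 9 bytes.
byte 0: (5c XOR 14) XOR 6b = 48 XOR 6b = 23
byte 1: (50 XOR a8) XOR 65 = f8 XOR 65 = 9d
byte 2: (cc XOR 77) XOR 72 = bb XOR 72 = c9
byte 3: (8a XOR 4b) XOR 6e = c1 XOR 6e = af
byte 4: (48 XOR dd) XOR 65 = 95 XOR 65 = f0
byte 5: (3f XOR b8) XOR 6c = 87 XOR 6c = eb
byte 6: (77 XOR 0c) XOR 20 = 7b XOR 20 = 5b
byte 7: (3f XOR 6f) XOR 61 = 50 XOR 61 = 31
byte 8: (00 XOR fc) XOR 64 = fc XOR 64 = 98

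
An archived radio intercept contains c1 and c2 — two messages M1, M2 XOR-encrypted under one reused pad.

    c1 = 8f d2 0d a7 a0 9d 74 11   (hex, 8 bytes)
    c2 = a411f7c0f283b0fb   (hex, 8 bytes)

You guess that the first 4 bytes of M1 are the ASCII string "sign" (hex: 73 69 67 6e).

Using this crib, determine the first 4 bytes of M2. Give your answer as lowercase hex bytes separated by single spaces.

58 aa 9d 09

First, c1 ⊕ c2 = (M1 ⊕ K) ⊕ (M2 ⊕ K) = M1 ⊕ M2, so the key drops out. Then M2 = (M1 ⊕ M2) ⊕ M1 over the first 4 bytes.
byte 0: (8f ^ a4) ^ 73 = 2b ^ 73 = 58
byte 1: (d2 ^ 11) ^ 69 = c3 ^ 69 = aa
byte 2: (0d ^ f7) ^ 67 = fa ^ 67 = 9d
byte 3: (a7 ^ c0) ^ 6e = 67 ^ 6e = 09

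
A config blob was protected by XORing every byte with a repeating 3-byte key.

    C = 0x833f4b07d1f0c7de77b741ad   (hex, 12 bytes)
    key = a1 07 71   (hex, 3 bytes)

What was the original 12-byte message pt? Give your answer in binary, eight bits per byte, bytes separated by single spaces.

The 3-byte key repeats, so the effective keystream is a1 07 71 a1 07 71 a1 07 71 a1 07 71.
byte 0: 83 ^ a1 = 22
byte 1: 3f ^ 07 = 38
byte 2: 4b ^ 71 = 3a
byte 3: 07 ^ a1 = a6
byte 4: d1 ^ 07 = d6
byte 5: f0 ^ 71 = 81
byte 6: c7 ^ a1 = 66
byte 7: de ^ 07 = d9
byte 8: 77 ^ 71 = 06
byte 9: b7 ^ a1 = 16
byte 10: 41 ^ 07 = 46
byte 11: ad ^ 71 = dc

00100010 00111000 00111010 10100110 11010110 10000001 01100110 11011001 00000110 00010110 01000110 11011100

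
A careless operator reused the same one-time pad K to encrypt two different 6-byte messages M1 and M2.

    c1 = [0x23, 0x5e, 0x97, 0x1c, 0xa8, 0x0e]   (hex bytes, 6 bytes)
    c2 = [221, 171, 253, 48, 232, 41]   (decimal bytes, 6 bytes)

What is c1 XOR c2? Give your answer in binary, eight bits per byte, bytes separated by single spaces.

c1 ⊕ c2 = (M1 ⊕ K) ⊕ (M2 ⊕ K) = M1 ⊕ M2 — the shared key cancels under XOR.
00100011 xor 11011101 = 11111110
01011110 xor 10101011 = 11110101
10010111 xor 11111101 = 01101010
00011100 xor 00110000 = 00101100
10101000 xor 11101000 = 01000000
00001110 xor 00101001 = 00100111

11111110 11110101 01101010 00101100 01000000 00100111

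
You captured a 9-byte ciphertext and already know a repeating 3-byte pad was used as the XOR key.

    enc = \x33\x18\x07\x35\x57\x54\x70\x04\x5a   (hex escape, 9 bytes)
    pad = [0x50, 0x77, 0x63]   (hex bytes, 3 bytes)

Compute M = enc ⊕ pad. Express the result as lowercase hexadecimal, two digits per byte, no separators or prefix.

The 3-byte key repeats, so the effective keystream is 50 77 63 50 77 63 50 77 63.
byte 0: 33 XOR 50 = 63
byte 1: 18 XOR 77 = 6f
byte 2: 07 XOR 63 = 64
byte 3: 35 XOR 50 = 65
byte 4: 57 XOR 77 = 20
byte 5: 54 XOR 63 = 37
byte 6: 70 XOR 50 = 20
byte 7: 04 XOR 77 = 73
byte 8: 5a XOR 63 = 39

636f64652037207339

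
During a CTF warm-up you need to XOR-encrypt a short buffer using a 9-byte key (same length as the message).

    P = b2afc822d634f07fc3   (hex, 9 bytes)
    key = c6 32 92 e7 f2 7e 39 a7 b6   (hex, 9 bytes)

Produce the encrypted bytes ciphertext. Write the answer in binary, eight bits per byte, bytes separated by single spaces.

b2 xor c6 = 74
af xor 32 = 9d
c8 xor 92 = 5a
22 xor e7 = c5
d6 xor f2 = 24
34 xor 7e = 4a
f0 xor 39 = c9
7f xor a7 = d8
c3 xor b6 = 75

01110100 10011101 01011010 11000101 00100100 01001010 11001001 11011000 01110101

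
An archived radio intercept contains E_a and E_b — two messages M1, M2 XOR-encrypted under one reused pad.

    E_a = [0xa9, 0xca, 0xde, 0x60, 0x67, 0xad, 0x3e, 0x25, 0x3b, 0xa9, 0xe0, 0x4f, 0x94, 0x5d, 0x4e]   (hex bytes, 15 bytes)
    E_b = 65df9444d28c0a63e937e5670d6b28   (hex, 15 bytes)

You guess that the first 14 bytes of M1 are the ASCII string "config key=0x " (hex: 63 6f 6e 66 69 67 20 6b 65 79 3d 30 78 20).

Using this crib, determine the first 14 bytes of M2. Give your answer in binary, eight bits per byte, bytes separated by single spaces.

First, E_a ⊕ E_b = (M1 ⊕ K) ⊕ (M2 ⊕ K) = M1 ⊕ M2, so the key drops out. Then M2 = (M1 ⊕ M2) ⊕ M1 over the first 14 bytes.
byte 0: (a9 XOR 65) XOR 63 = cc XOR 63 = af
byte 1: (ca XOR df) XOR 6f = 15 XOR 6f = 7a
byte 2: (de XOR 94) XOR 6e = 4a XOR 6e = 24
byte 3: (60 XOR 44) XOR 66 = 24 XOR 66 = 42
byte 4: (67 XOR d2) XOR 69 = b5 XOR 69 = dc
byte 5: (ad XOR 8c) XOR 67 = 21 XOR 67 = 46
byte 6: (3e XOR 0a) XOR 20 = 34 XOR 20 = 14
byte 7: (25 XOR 63) XOR 6b = 46 XOR 6b = 2d
byte 8: (3b XOR e9) XOR 65 = d2 XOR 65 = b7
byte 9: (a9 XOR 37) XOR 79 = 9e XOR 79 = e7
byte 10: (e0 XOR e5) XOR 3d = 05 XOR 3d = 38
byte 11: (4f XOR 67) XOR 30 = 28 XOR 30 = 18
byte 12: (94 XOR 0d) XOR 78 = 99 XOR 78 = e1
byte 13: (5d XOR 6b) XOR 20 = 36 XOR 20 = 16

10101111 01111010 00100100 01000010 11011100 01000110 00010100 00101101 10110111 11100111 00111000 00011000 11100001 00010110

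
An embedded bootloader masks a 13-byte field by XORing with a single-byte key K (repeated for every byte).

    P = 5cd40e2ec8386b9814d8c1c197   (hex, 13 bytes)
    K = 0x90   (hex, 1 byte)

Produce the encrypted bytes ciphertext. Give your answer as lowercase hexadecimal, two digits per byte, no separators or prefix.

cc449ebe58a8fb088448515107

The 1-byte key repeats, so the effective keystream is 90 90 90 90 90 90 90 90 90 90 90 90 90.
byte 0: 01011100 ⊕ 10010000 = 11001100
byte 1: 11010100 ⊕ 10010000 = 01000100
byte 2: 00001110 ⊕ 10010000 = 10011110
byte 3: 00101110 ⊕ 10010000 = 10111110
byte 4: 11001000 ⊕ 10010000 = 01011000
byte 5: 00111000 ⊕ 10010000 = 10101000
byte 6: 01101011 ⊕ 10010000 = 11111011
byte 7: 10011000 ⊕ 10010000 = 00001000
byte 8: 00010100 ⊕ 10010000 = 10000100
byte 9: 11011000 ⊕ 10010000 = 01001000
byte 10: 11000001 ⊕ 10010000 = 01010001
byte 11: 11000001 ⊕ 10010000 = 01010001
byte 12: 10010111 ⊕ 10010000 = 00000111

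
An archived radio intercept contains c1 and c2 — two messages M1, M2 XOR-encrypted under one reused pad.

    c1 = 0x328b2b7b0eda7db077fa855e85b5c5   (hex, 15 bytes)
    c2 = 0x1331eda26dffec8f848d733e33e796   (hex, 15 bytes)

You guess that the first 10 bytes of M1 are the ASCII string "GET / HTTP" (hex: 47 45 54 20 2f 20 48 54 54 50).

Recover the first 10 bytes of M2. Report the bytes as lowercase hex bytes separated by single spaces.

66 ff 92 f9 4c 05 d9 6b a7 27

First, c1 ⊕ c2 = (M1 ⊕ K) ⊕ (M2 ⊕ K) = M1 ⊕ M2, so the key drops out. Then M2 = (M1 ⊕ M2) ⊕ M1 over the first 10 bytes.
byte 0: (32 ⊕ 13) ⊕ 47 = 21 ⊕ 47 = 66
byte 1: (8b ⊕ 31) ⊕ 45 = ba ⊕ 45 = ff
byte 2: (2b ⊕ ed) ⊕ 54 = c6 ⊕ 54 = 92
byte 3: (7b ⊕ a2) ⊕ 20 = d9 ⊕ 20 = f9
byte 4: (0e ⊕ 6d) ⊕ 2f = 63 ⊕ 2f = 4c
byte 5: (da ⊕ ff) ⊕ 20 = 25 ⊕ 20 = 05
byte 6: (7d ⊕ ec) ⊕ 48 = 91 ⊕ 48 = d9
byte 7: (b0 ⊕ 8f) ⊕ 54 = 3f ⊕ 54 = 6b
byte 8: (77 ⊕ 84) ⊕ 54 = f3 ⊕ 54 = a7
byte 9: (fa ⊕ 8d) ⊕ 50 = 77 ⊕ 50 = 27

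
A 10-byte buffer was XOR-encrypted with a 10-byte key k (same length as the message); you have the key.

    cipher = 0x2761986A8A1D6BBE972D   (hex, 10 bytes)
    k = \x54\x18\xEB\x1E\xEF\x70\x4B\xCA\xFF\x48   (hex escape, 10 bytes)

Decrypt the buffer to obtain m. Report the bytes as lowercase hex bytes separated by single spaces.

73 79 73 74 65 6d 20 74 68 65

XOR is its own inverse, so applying the key byte-wise gives the result directly.
byte 0: 00100111 ^ 01010100 = 01110011
byte 1: 01100001 ^ 00011000 = 01111001
byte 2: 10011000 ^ 11101011 = 01110011
byte 3: 01101010 ^ 00011110 = 01110100
byte 4: 10001010 ^ 11101111 = 01100101
byte 5: 00011101 ^ 01110000 = 01101101
byte 6: 01101011 ^ 01001011 = 00100000
byte 7: 10111110 ^ 11001010 = 01110100
byte 8: 10010111 ^ 11111111 = 01101000
byte 9: 00101101 ^ 01001000 = 01100101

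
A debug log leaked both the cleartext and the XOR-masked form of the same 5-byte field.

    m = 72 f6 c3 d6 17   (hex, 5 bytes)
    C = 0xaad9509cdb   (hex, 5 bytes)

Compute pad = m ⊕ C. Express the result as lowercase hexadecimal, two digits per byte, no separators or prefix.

d82f934acc

Since C = m ⊕ pad, XORing both sides with m gives pad = m ⊕ C.
72 xor aa = d8
f6 xor d9 = 2f
c3 xor 50 = 93
d6 xor 9c = 4a
17 xor db = cc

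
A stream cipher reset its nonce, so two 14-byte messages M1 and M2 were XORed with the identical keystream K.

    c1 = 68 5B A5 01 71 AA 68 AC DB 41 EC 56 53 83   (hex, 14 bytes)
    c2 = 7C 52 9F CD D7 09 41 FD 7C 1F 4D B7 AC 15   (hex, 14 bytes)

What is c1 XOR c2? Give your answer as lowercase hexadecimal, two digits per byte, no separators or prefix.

14093acca6a32951a75ea1e1ff96

c1 ⊕ c2 = (M1 ⊕ K) ⊕ (M2 ⊕ K) = M1 ⊕ M2 — the shared key cancels under XOR.
68 xor 7c = 14
5b xor 52 = 09
a5 xor 9f = 3a
01 xor cd = cc
71 xor d7 = a6
aa xor 09 = a3
68 xor 41 = 29
ac xor fd = 51
db xor 7c = a7
41 xor 1f = 5e
ec xor 4d = a1
56 xor b7 = e1
53 xor ac = ff
83 xor 15 = 96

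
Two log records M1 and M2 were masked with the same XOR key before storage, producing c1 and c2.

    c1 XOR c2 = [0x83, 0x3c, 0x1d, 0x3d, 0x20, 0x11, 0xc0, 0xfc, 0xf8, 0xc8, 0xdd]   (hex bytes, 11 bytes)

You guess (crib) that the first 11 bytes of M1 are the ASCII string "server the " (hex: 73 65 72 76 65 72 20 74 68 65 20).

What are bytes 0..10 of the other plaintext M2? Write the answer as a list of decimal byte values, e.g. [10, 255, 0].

[240, 89, 111, 75, 69, 99, 224, 136, 144, 173, 253]

Since c1 ⊕ c2 = M1 ⊕ M2, XORing with the guessed M1 bytes yields the corresponding M2 bytes: M2 = (c1 ⊕ c2) ⊕ M1.
10000011 xor 01110011 = 11110000
00111100 xor 01100101 = 01011001
00011101 xor 01110010 = 01101111
00111101 xor 01110110 = 01001011
00100000 xor 01100101 = 01000101
00010001 xor 01110010 = 01100011
11000000 xor 00100000 = 11100000
11111100 xor 01110100 = 10001000
11111000 xor 01101000 = 10010000
11001000 xor 01100101 = 10101101
11011101 xor 00100000 = 11111101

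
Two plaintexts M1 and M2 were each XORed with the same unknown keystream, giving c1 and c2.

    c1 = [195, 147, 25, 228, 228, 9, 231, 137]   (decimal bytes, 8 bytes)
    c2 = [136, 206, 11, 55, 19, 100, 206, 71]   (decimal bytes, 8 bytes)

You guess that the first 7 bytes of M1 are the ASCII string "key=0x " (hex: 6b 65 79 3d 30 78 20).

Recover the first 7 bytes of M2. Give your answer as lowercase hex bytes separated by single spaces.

20 38 6b ee c7 15 09

First, c1 ⊕ c2 = (M1 ⊕ K) ⊕ (M2 ⊕ K) = M1 ⊕ M2, so the key drops out. Then M2 = (M1 ⊕ M2) ⊕ M1 over the first 7 bytes.
byte 0: (c3 ^ 88) ^ 6b = 4b ^ 6b = 20
byte 1: (93 ^ ce) ^ 65 = 5d ^ 65 = 38
byte 2: (19 ^ 0b) ^ 79 = 12 ^ 79 = 6b
byte 3: (e4 ^ 37) ^ 3d = d3 ^ 3d = ee
byte 4: (e4 ^ 13) ^ 30 = f7 ^ 30 = c7
byte 5: (09 ^ 64) ^ 78 = 6d ^ 78 = 15
byte 6: (e7 ^ ce) ^ 20 = 29 ^ 20 = 09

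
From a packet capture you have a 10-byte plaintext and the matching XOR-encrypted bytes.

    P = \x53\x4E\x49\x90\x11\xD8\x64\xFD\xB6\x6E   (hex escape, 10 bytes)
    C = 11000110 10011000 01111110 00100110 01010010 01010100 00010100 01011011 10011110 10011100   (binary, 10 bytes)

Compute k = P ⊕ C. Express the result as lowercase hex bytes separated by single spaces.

95 d6 37 b6 43 8c 70 a6 28 f2

Since C = P ⊕ k, XORing both sides with P gives k = P ⊕ C.
 83 xor 198 = 149
 78 xor 152 = 214
 73 xor 126 =  55
144 xor  38 = 182
 17 xor  82 =  67
216 xor  84 = 140
100 xor  20 = 112
253 xor  91 = 166
182 xor 158 =  40
110 xor 156 = 242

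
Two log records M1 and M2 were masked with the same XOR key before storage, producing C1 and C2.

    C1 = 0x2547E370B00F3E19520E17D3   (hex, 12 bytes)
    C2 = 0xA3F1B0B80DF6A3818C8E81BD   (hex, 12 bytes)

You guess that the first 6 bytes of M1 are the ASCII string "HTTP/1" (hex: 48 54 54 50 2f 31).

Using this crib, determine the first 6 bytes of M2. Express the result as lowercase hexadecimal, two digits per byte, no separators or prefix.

cee2079892c8

First, C1 ⊕ C2 = (M1 ⊕ K) ⊕ (M2 ⊕ K) = M1 ⊕ M2, so the key drops out. Then M2 = (M1 ⊕ M2) ⊕ M1 over the first 6 bytes.
byte 0: (25 ^ a3) ^ 48 = 86 ^ 48 = ce
byte 1: (47 ^ f1) ^ 54 = b6 ^ 54 = e2
byte 2: (e3 ^ b0) ^ 54 = 53 ^ 54 = 07
byte 3: (70 ^ b8) ^ 50 = c8 ^ 50 = 98
byte 4: (b0 ^ 0d) ^ 2f = bd ^ 2f = 92
byte 5: (0f ^ f6) ^ 31 = f9 ^ 31 = c8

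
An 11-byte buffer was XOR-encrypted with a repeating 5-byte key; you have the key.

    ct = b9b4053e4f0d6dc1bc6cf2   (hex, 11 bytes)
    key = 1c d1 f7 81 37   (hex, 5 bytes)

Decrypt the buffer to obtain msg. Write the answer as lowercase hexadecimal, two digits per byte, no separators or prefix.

a565f2bf7811bc363d5bee

The 5-byte key repeats, so the effective keystream is 1c d1 f7 81 37 1c d1 f7 81 37 1c.
byte 0: 10111001 ⊕ 00011100 = 10100101
byte 1: 10110100 ⊕ 11010001 = 01100101
byte 2: 00000101 ⊕ 11110111 = 11110010
byte 3: 00111110 ⊕ 10000001 = 10111111
byte 4: 01001111 ⊕ 00110111 = 01111000
byte 5: 00001101 ⊕ 00011100 = 00010001
byte 6: 01101101 ⊕ 11010001 = 10111100
byte 7: 11000001 ⊕ 11110111 = 00110110
byte 8: 10111100 ⊕ 10000001 = 00111101
byte 9: 01101100 ⊕ 00110111 = 01011011
byte 10: 11110010 ⊕ 00011100 = 11101110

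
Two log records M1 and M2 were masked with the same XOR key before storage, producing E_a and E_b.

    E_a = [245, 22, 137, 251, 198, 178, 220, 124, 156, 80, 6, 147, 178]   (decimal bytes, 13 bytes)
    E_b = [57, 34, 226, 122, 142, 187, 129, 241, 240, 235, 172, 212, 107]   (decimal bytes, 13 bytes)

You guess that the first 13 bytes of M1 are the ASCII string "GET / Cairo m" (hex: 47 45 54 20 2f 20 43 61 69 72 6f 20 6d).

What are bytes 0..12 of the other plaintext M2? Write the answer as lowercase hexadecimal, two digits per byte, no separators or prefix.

8b713fa167291eec05c9c567b4

First, E_a ⊕ E_b = (M1 ⊕ K) ⊕ (M2 ⊕ K) = M1 ⊕ M2, so the key drops out. Then M2 = (M1 ⊕ M2) ⊕ M1 over the first 13 bytes.
byte 0: (f5 ^ 39) ^ 47 = cc ^ 47 = 8b
byte 1: (16 ^ 22) ^ 45 = 34 ^ 45 = 71
byte 2: (89 ^ e2) ^ 54 = 6b ^ 54 = 3f
byte 3: (fb ^ 7a) ^ 20 = 81 ^ 20 = a1
byte 4: (c6 ^ 8e) ^ 2f = 48 ^ 2f = 67
byte 5: (b2 ^ bb) ^ 20 = 09 ^ 20 = 29
byte 6: (dc ^ 81) ^ 43 = 5d ^ 43 = 1e
byte 7: (7c ^ f1) ^ 61 = 8d ^ 61 = ec
byte 8: (9c ^ f0) ^ 69 = 6c ^ 69 = 05
byte 9: (50 ^ eb) ^ 72 = bb ^ 72 = c9
byte 10: (06 ^ ac) ^ 6f = aa ^ 6f = c5
byte 11: (93 ^ d4) ^ 20 = 47 ^ 20 = 67
byte 12: (b2 ^ 6b) ^ 6d = d9 ^ 6d = b4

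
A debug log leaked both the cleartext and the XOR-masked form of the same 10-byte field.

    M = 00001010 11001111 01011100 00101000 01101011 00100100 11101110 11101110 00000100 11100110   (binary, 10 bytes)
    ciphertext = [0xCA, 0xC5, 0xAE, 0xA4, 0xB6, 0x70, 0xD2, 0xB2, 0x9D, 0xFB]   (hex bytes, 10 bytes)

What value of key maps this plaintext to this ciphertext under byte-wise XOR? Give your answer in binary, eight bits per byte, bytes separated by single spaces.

11000000 00001010 11110010 10001100 11011101 01010100 00111100 01011100 10011001 00011101

Since ciphertext = M ⊕ key, XORing both sides with M gives key = M ⊕ ciphertext.
0a ⊕ ca = c0
cf ⊕ c5 = 0a
5c ⊕ ae = f2
28 ⊕ a4 = 8c
6b ⊕ b6 = dd
24 ⊕ 70 = 54
ee ⊕ d2 = 3c
ee ⊕ b2 = 5c
04 ⊕ 9d = 99
e6 ⊕ fb = 1d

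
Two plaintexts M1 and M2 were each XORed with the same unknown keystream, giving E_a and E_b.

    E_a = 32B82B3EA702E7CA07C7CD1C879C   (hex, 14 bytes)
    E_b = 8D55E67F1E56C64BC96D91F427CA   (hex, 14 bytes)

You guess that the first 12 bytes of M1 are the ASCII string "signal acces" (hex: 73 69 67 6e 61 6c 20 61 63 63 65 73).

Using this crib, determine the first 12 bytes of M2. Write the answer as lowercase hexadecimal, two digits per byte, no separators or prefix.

First, E_a ⊕ E_b = (M1 ⊕ K) ⊕ (M2 ⊕ K) = M1 ⊕ M2, so the key drops out. Then M2 = (M1 ⊕ M2) ⊕ M1 over the first 12 bytes.
byte 0: (32 xor 8d) xor 73 = bf xor 73 = cc
byte 1: (b8 xor 55) xor 69 = ed xor 69 = 84
byte 2: (2b xor e6) xor 67 = cd xor 67 = aa
byte 3: (3e xor 7f) xor 6e = 41 xor 6e = 2f
byte 4: (a7 xor 1e) xor 61 = b9 xor 61 = d8
byte 5: (02 xor 56) xor 6c = 54 xor 6c = 38
byte 6: (e7 xor c6) xor 20 = 21 xor 20 = 01
byte 7: (ca xor 4b) xor 61 = 81 xor 61 = e0
byte 8: (07 xor c9) xor 63 = ce xor 63 = ad
byte 9: (c7 xor 6d) xor 63 = aa xor 63 = c9
byte 10: (cd xor 91) xor 65 = 5c xor 65 = 39
byte 11: (1c xor f4) xor 73 = e8 xor 73 = 9b

cc84aa2fd83801e0adc9399b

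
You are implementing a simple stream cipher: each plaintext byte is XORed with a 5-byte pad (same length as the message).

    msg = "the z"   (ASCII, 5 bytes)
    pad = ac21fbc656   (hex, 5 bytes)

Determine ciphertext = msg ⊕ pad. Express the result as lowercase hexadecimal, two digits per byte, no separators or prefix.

d8499ee62c

74 ^ ac = d8
68 ^ 21 = 49
65 ^ fb = 9e
20 ^ c6 = e6
7a ^ 56 = 2c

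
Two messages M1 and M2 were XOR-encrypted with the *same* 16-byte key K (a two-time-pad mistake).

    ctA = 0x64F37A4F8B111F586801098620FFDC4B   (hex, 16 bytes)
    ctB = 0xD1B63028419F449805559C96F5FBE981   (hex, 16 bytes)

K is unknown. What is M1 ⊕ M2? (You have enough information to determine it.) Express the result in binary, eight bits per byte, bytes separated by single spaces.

10110101 01000101 01001010 01100111 11001010 10001110 01011011 11000000 01101101 01010100 10010101 00010000 11010101 00000100 00110101 11001010

ctA ⊕ ctB = (M1 ⊕ K) ⊕ (M2 ⊕ K) = M1 ⊕ M2 — the shared key cancels under XOR.
64 ⊕ d1 = b5
f3 ⊕ b6 = 45
7a ⊕ 30 = 4a
4f ⊕ 28 = 67
8b ⊕ 41 = ca
11 ⊕ 9f = 8e
1f ⊕ 44 = 5b
58 ⊕ 98 = c0
68 ⊕ 05 = 6d
01 ⊕ 55 = 54
09 ⊕ 9c = 95
86 ⊕ 96 = 10
20 ⊕ f5 = d5
ff ⊕ fb = 04
dc ⊕ e9 = 35
4b ⊕ 81 = ca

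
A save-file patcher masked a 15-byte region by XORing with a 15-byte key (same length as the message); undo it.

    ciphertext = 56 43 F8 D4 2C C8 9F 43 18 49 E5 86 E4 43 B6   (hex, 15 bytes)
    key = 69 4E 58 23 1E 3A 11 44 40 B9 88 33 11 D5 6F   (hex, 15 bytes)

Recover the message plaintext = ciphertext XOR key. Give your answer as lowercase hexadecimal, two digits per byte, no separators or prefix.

XOR is its own inverse, so applying the key byte-wise gives the result directly.
byte 0: 01010110 ⊕ 01101001 = 00111111
byte 1: 01000011 ⊕ 01001110 = 00001101
byte 2: 11111000 ⊕ 01011000 = 10100000
byte 3: 11010100 ⊕ 00100011 = 11110111
byte 4: 00101100 ⊕ 00011110 = 00110010
byte 5: 11001000 ⊕ 00111010 = 11110010
byte 6: 10011111 ⊕ 00010001 = 10001110
byte 7: 01000011 ⊕ 01000100 = 00000111
byte 8: 00011000 ⊕ 01000000 = 01011000
byte 9: 01001001 ⊕ 10111001 = 11110000
byte 10: 11100101 ⊕ 10001000 = 01101101
byte 11: 10000110 ⊕ 00110011 = 10110101
byte 12: 11100100 ⊕ 00010001 = 11110101
byte 13: 01000011 ⊕ 11010101 = 10010110
byte 14: 10110110 ⊕ 01101111 = 11011001

3f0da0f732f28e0758f06db5f596d9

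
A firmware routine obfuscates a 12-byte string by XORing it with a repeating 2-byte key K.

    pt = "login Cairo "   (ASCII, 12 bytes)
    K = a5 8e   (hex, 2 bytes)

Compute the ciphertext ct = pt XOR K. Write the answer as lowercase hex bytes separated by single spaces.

c9 e1 c2 e7 cb ae e6 ef cc fc ca ae

The 2-byte key repeats, so the effective keystream is a5 8e a5 8e a5 8e a5 8e a5 8e a5 8e.
byte 0: 108 xor 165 = 201
byte 1: 111 xor 142 = 225
byte 2: 103 xor 165 = 194
byte 3: 105 xor 142 = 231
byte 4: 110 xor 165 = 203
byte 5:  32 xor 142 = 174
byte 6:  67 xor 165 = 230
byte 7:  97 xor 142 = 239
byte 8: 105 xor 165 = 204
byte 9: 114 xor 142 = 252
byte 10: 111 xor 165 = 202
byte 11:  32 xor 142 = 174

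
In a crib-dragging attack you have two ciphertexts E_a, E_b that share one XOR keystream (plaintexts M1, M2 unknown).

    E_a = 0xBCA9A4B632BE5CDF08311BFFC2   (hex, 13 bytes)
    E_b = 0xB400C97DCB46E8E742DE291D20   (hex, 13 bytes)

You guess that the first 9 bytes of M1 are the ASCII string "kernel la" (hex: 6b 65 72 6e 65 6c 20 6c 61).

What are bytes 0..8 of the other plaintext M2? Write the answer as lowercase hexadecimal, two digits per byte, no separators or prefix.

First, E_a ⊕ E_b = (M1 ⊕ K) ⊕ (M2 ⊕ K) = M1 ⊕ M2, so the key drops out. Then M2 = (M1 ⊕ M2) ⊕ M1 over the first 9 bytes.
byte 0: (bc XOR b4) XOR 6b = 08 XOR 6b = 63
byte 1: (a9 XOR 00) XOR 65 = a9 XOR 65 = cc
byte 2: (a4 XOR c9) XOR 72 = 6d XOR 72 = 1f
byte 3: (b6 XOR 7d) XOR 6e = cb XOR 6e = a5
byte 4: (32 XOR cb) XOR 65 = f9 XOR 65 = 9c
byte 5: (be XOR 46) XOR 6c = f8 XOR 6c = 94
byte 6: (5c XOR e8) XOR 20 = b4 XOR 20 = 94
byte 7: (df XOR e7) XOR 6c = 38 XOR 6c = 54
byte 8: (08 XOR 42) XOR 61 = 4a XOR 61 = 2b

63cc1fa59c9494542b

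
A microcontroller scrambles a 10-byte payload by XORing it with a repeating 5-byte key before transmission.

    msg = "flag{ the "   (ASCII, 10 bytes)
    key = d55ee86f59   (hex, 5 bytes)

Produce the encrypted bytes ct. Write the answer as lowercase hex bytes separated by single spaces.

The 5-byte key repeats, so the effective keystream is d5 5e e8 6f 59 d5 5e e8 6f 59.
byte 0: 01100110 ⊕ 11010101 = 10110011
byte 1: 01101100 ⊕ 01011110 = 00110010
byte 2: 01100001 ⊕ 11101000 = 10001001
byte 3: 01100111 ⊕ 01101111 = 00001000
byte 4: 01111011 ⊕ 01011001 = 00100010
byte 5: 00100000 ⊕ 11010101 = 11110101
byte 6: 01110100 ⊕ 01011110 = 00101010
byte 7: 01101000 ⊕ 11101000 = 10000000
byte 8: 01100101 ⊕ 01101111 = 00001010
byte 9: 00100000 ⊕ 01011001 = 01111001

b3 32 89 08 22 f5 2a 80 0a 79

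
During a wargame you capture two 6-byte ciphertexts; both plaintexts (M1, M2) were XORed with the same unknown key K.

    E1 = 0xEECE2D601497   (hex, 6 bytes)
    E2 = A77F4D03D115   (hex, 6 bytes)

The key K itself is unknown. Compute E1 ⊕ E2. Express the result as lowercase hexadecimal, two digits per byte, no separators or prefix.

49b16063c582

E1 ⊕ E2 = (M1 ⊕ K) ⊕ (M2 ⊕ K) = M1 ⊕ M2 — the shared key cancels under XOR.
ee ⊕ a7 = 49
ce ⊕ 7f = b1
2d ⊕ 4d = 60
60 ⊕ 03 = 63
14 ⊕ d1 = c5
97 ⊕ 15 = 82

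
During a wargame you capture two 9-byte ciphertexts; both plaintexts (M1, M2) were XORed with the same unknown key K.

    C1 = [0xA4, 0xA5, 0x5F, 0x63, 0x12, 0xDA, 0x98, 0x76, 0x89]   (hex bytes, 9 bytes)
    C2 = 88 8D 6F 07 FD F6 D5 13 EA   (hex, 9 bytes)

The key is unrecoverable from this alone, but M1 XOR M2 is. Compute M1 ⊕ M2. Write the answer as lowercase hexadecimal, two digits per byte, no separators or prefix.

C1 ⊕ C2 = (M1 ⊕ K) ⊕ (M2 ⊕ K) = M1 ⊕ M2 — the shared key cancels under XOR.
164 xor 136 =  44
165 xor 141 =  40
 95 xor 111 =  48
 99 xor   7 = 100
 18 xor 253 = 239
218 xor 246 =  44
152 xor 213 =  77
118 xor  19 = 101
137 xor 234 =  99

2c283064ef2c4d6563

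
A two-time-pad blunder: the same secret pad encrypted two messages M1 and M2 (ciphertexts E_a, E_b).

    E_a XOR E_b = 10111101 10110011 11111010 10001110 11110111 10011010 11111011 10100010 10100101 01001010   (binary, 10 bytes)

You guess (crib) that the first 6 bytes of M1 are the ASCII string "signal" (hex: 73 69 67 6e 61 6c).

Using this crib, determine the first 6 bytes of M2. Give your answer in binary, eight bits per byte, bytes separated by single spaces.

11001110 11011010 10011101 11100000 10010110 11110110

Since E_a ⊕ E_b = M1 ⊕ M2, XORing with the guessed M1 bytes yields the corresponding M2 bytes: M2 = (E_a ⊕ E_b) ⊕ M1.
byte 0: bd ^ 73 = ce
byte 1: b3 ^ 69 = da
byte 2: fa ^ 67 = 9d
byte 3: 8e ^ 6e = e0
byte 4: f7 ^ 61 = 96
byte 5: 9a ^ 6c = f6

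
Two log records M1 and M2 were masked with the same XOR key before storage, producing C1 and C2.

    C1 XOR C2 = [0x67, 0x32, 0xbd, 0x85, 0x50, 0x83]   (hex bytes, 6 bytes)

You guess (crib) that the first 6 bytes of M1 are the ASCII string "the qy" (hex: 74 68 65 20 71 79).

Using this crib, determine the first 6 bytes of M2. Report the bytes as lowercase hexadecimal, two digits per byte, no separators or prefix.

Since C1 ⊕ C2 = M1 ⊕ M2, XORing with the guessed M1 bytes yields the corresponding M2 bytes: M2 = (C1 ⊕ C2) ⊕ M1.
67 ^ 74 = 13
32 ^ 68 = 5a
bd ^ 65 = d8
85 ^ 20 = a5
50 ^ 71 = 21
83 ^ 79 = fa

135ad8a521fa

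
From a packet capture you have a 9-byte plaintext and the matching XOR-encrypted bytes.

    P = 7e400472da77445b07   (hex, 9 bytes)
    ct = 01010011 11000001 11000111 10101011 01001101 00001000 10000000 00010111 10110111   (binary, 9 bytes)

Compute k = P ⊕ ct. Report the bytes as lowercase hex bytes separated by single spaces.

Since ct = P ⊕ k, XORing both sides with P gives k = P ⊕ ct.
byte 0: 01111110 ^ 01010011 = 00101101
byte 1: 01000000 ^ 11000001 = 10000001
byte 2: 00000100 ^ 11000111 = 11000011
byte 3: 01110010 ^ 10101011 = 11011001
byte 4: 11011010 ^ 01001101 = 10010111
byte 5: 01110111 ^ 00001000 = 01111111
byte 6: 01000100 ^ 10000000 = 11000100
byte 7: 01011011 ^ 00010111 = 01001100
byte 8: 00000111 ^ 10110111 = 10110000

2d 81 c3 d9 97 7f c4 4c b0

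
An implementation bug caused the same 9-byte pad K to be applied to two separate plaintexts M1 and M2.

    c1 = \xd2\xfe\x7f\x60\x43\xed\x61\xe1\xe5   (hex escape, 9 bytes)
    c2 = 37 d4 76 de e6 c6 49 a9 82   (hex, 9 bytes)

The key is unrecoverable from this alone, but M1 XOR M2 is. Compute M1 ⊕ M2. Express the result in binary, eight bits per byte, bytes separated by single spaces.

11100101 00101010 00001001 10111110 10100101 00101011 00101000 01001000 01100111

c1 ⊕ c2 = (M1 ⊕ K) ⊕ (M2 ⊕ K) = M1 ⊕ M2 — the shared key cancels under XOR.
d2 XOR 37 = e5
fe XOR d4 = 2a
7f XOR 76 = 09
60 XOR de = be
43 XOR e6 = a5
ed XOR c6 = 2b
61 XOR 49 = 28
e1 XOR a9 = 48
e5 XOR 82 = 67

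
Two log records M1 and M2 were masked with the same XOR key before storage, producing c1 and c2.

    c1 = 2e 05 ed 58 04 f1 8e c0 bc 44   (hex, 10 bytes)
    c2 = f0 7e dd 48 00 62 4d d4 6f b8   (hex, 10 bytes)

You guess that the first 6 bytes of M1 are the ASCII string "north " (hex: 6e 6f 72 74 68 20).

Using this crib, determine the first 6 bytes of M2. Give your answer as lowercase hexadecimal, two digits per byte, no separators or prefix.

b01442646cb3

First, c1 ⊕ c2 = (M1 ⊕ K) ⊕ (M2 ⊕ K) = M1 ⊕ M2, so the key drops out. Then M2 = (M1 ⊕ M2) ⊕ M1 over the first 6 bytes.
byte 0: (2e XOR f0) XOR 6e = de XOR 6e = b0
byte 1: (05 XOR 7e) XOR 6f = 7b XOR 6f = 14
byte 2: (ed XOR dd) XOR 72 = 30 XOR 72 = 42
byte 3: (58 XOR 48) XOR 74 = 10 XOR 74 = 64
byte 4: (04 XOR 00) XOR 68 = 04 XOR 68 = 6c
byte 5: (f1 XOR 62) XOR 20 = 93 XOR 20 = b3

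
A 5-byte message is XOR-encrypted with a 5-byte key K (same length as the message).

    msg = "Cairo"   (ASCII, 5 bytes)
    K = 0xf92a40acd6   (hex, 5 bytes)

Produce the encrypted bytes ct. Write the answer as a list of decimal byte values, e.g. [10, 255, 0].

[186, 75, 41, 222, 185]

43 XOR f9 = ba
61 XOR 2a = 4b
69 XOR 40 = 29
72 XOR ac = de
6f XOR d6 = b9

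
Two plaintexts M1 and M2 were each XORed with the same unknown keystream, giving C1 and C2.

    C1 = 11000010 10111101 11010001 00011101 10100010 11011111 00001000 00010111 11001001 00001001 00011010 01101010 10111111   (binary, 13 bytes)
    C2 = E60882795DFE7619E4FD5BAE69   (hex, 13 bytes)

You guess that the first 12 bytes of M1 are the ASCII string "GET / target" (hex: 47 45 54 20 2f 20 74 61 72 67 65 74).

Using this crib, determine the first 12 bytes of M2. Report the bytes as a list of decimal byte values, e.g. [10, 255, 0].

[99, 240, 7, 68, 208, 1, 10, 111, 95, 147, 36, 176]

First, C1 ⊕ C2 = (M1 ⊕ K) ⊕ (M2 ⊕ K) = M1 ⊕ M2, so the key drops out. Then M2 = (M1 ⊕ M2) ⊕ M1 over the first 12 bytes.
byte 0: (c2 ⊕ e6) ⊕ 47 = 24 ⊕ 47 = 63
byte 1: (bd ⊕ 08) ⊕ 45 = b5 ⊕ 45 = f0
byte 2: (d1 ⊕ 82) ⊕ 54 = 53 ⊕ 54 = 07
byte 3: (1d ⊕ 79) ⊕ 20 = 64 ⊕ 20 = 44
byte 4: (a2 ⊕ 5d) ⊕ 2f = ff ⊕ 2f = d0
byte 5: (df ⊕ fe) ⊕ 20 = 21 ⊕ 20 = 01
byte 6: (08 ⊕ 76) ⊕ 74 = 7e ⊕ 74 = 0a
byte 7: (17 ⊕ 19) ⊕ 61 = 0e ⊕ 61 = 6f
byte 8: (c9 ⊕ e4) ⊕ 72 = 2d ⊕ 72 = 5f
byte 9: (09 ⊕ fd) ⊕ 67 = f4 ⊕ 67 = 93
byte 10: (1a ⊕ 5b) ⊕ 65 = 41 ⊕ 65 = 24
byte 11: (6a ⊕ ae) ⊕ 74 = c4 ⊕ 74 = b0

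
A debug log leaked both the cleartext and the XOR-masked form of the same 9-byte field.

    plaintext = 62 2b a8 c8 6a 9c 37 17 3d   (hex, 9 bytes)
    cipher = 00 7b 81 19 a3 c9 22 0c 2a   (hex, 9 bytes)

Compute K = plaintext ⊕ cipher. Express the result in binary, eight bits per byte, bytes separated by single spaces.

01100010 01010000 00101001 11010001 11001001 01010101 00010101 00011011 00010111

Since cipher = plaintext ⊕ K, XORing both sides with plaintext gives K = plaintext ⊕ cipher.
byte 0: 62 XOR 00 = 62
byte 1: 2b XOR 7b = 50
byte 2: a8 XOR 81 = 29
byte 3: c8 XOR 19 = d1
byte 4: 6a XOR a3 = c9
byte 5: 9c XOR c9 = 55
byte 6: 37 XOR 22 = 15
byte 7: 17 XOR 0c = 1b
byte 8: 3d XOR 2a = 17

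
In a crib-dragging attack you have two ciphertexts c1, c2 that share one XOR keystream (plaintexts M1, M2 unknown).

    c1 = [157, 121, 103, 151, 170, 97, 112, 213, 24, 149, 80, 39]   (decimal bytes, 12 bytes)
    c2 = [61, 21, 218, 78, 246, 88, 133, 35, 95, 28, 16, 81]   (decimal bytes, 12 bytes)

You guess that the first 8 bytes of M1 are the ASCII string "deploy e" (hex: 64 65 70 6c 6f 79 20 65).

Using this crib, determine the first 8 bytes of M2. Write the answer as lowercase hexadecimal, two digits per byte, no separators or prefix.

c409cdb53340d593

First, c1 ⊕ c2 = (M1 ⊕ K) ⊕ (M2 ⊕ K) = M1 ⊕ M2, so the key drops out. Then M2 = (M1 ⊕ M2) ⊕ M1 over the first 8 bytes.
byte 0: (9d ⊕ 3d) ⊕ 64 = a0 ⊕ 64 = c4
byte 1: (79 ⊕ 15) ⊕ 65 = 6c ⊕ 65 = 09
byte 2: (67 ⊕ da) ⊕ 70 = bd ⊕ 70 = cd
byte 3: (97 ⊕ 4e) ⊕ 6c = d9 ⊕ 6c = b5
byte 4: (aa ⊕ f6) ⊕ 6f = 5c ⊕ 6f = 33
byte 5: (61 ⊕ 58) ⊕ 79 = 39 ⊕ 79 = 40
byte 6: (70 ⊕ 85) ⊕ 20 = f5 ⊕ 20 = d5
byte 7: (d5 ⊕ 23) ⊕ 65 = f6 ⊕ 65 = 93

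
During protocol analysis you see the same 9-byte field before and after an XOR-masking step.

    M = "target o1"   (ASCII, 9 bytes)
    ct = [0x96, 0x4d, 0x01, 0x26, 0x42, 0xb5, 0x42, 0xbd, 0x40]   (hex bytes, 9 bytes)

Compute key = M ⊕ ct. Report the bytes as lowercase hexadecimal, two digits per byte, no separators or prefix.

e22c734127c162d271

Since ct = M ⊕ key, XORing both sides with M gives key = M ⊕ ct.
116 xor 150 = 226
 97 xor  77 =  44
114 xor   1 = 115
103 xor  38 =  65
101 xor  66 =  39
116 xor 181 = 193
 32 xor  66 =  98
111 xor 189 = 210
 49 xor  64 = 113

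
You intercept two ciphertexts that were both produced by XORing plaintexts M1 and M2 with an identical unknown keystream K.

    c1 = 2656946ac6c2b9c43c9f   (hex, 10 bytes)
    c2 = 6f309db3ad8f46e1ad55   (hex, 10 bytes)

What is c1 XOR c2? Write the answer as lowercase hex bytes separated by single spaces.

c1 ⊕ c2 = (M1 ⊕ K) ⊕ (M2 ⊕ K) = M1 ⊕ M2 — the shared key cancels under XOR.
26 ⊕ 6f = 49
56 ⊕ 30 = 66
94 ⊕ 9d = 09
6a ⊕ b3 = d9
c6 ⊕ ad = 6b
c2 ⊕ 8f = 4d
b9 ⊕ 46 = ff
c4 ⊕ e1 = 25
3c ⊕ ad = 91
9f ⊕ 55 = ca

49 66 09 d9 6b 4d ff 25 91 ca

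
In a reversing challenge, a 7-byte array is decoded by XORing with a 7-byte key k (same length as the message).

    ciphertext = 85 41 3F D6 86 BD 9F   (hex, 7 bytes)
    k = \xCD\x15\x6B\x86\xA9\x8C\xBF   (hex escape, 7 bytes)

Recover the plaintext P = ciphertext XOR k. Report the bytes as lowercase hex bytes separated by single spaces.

48 54 54 50 2f 31 20

85 XOR cd = 48
41 XOR 15 = 54
3f XOR 6b = 54
d6 XOR 86 = 50
86 XOR a9 = 2f
bd XOR 8c = 31
9f XOR bf = 20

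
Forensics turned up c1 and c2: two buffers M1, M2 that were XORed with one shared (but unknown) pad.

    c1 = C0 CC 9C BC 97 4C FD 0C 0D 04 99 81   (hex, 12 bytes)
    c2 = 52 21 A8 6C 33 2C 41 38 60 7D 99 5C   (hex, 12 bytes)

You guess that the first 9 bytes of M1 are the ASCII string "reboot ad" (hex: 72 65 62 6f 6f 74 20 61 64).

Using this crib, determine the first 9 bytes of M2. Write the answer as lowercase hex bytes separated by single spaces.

First, c1 ⊕ c2 = (M1 ⊕ K) ⊕ (M2 ⊕ K) = M1 ⊕ M2, so the key drops out. Then M2 = (M1 ⊕ M2) ⊕ M1 over the first 9 bytes.
byte 0: (c0 xor 52) xor 72 = 92 xor 72 = e0
byte 1: (cc xor 21) xor 65 = ed xor 65 = 88
byte 2: (9c xor a8) xor 62 = 34 xor 62 = 56
byte 3: (bc xor 6c) xor 6f = d0 xor 6f = bf
byte 4: (97 xor 33) xor 6f = a4 xor 6f = cb
byte 5: (4c xor 2c) xor 74 = 60 xor 74 = 14
byte 6: (fd xor 41) xor 20 = bc xor 20 = 9c
byte 7: (0c xor 38) xor 61 = 34 xor 61 = 55
byte 8: (0d xor 60) xor 64 = 6d xor 64 = 09

e0 88 56 bf cb 14 9c 55 09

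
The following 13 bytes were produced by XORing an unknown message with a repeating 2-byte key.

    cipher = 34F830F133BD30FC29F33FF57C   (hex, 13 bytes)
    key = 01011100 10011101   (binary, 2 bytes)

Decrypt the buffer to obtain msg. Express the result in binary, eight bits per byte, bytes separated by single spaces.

01101000 01100101 01101100 01101100 01101111 00100000 01101100 01100001 01110101 01101110 01100011 01101000 00100000

The 2-byte key repeats, so the effective keystream is 5c 9d 5c 9d 5c 9d 5c 9d 5c 9d 5c 9d 5c.
byte 0: 34 xor 5c = 68
byte 1: f8 xor 9d = 65
byte 2: 30 xor 5c = 6c
byte 3: f1 xor 9d = 6c
byte 4: 33 xor 5c = 6f
byte 5: bd xor 9d = 20
byte 6: 30 xor 5c = 6c
byte 7: fc xor 9d = 61
byte 8: 29 xor 5c = 75
byte 9: f3 xor 9d = 6e
byte 10: 3f xor 5c = 63
byte 11: f5 xor 9d = 68
byte 12: 7c xor 5c = 20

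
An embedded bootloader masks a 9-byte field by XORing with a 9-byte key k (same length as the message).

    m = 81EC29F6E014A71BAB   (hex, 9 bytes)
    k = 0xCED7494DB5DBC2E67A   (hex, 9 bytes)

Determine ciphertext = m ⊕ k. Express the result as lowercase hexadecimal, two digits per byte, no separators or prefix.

81 ^ ce = 4f
ec ^ d7 = 3b
29 ^ 49 = 60
f6 ^ 4d = bb
e0 ^ b5 = 55
14 ^ db = cf
a7 ^ c2 = 65
1b ^ e6 = fd
ab ^ 7a = d1

4f3b60bb55cf65fdd1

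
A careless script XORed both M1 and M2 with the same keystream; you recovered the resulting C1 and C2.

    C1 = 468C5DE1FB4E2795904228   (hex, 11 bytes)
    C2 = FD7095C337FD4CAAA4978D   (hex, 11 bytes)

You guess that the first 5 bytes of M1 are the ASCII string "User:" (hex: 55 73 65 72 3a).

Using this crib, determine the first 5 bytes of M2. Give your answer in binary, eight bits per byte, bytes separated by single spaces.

First, C1 ⊕ C2 = (M1 ⊕ K) ⊕ (M2 ⊕ K) = M1 ⊕ M2, so the key drops out. Then M2 = (M1 ⊕ M2) ⊕ M1 over the first 5 bytes.
byte 0: (46 ⊕ fd) ⊕ 55 = bb ⊕ 55 = ee
byte 1: (8c ⊕ 70) ⊕ 73 = fc ⊕ 73 = 8f
byte 2: (5d ⊕ 95) ⊕ 65 = c8 ⊕ 65 = ad
byte 3: (e1 ⊕ c3) ⊕ 72 = 22 ⊕ 72 = 50
byte 4: (fb ⊕ 37) ⊕ 3a = cc ⊕ 3a = f6

11101110 10001111 10101101 01010000 11110110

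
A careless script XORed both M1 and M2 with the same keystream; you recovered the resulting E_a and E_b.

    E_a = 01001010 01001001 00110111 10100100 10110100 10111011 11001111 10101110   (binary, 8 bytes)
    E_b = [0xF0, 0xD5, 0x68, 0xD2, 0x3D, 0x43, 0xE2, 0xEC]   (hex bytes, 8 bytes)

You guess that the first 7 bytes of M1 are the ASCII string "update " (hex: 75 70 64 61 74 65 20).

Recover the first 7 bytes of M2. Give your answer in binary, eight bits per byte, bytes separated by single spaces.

First, E_a ⊕ E_b = (M1 ⊕ K) ⊕ (M2 ⊕ K) = M1 ⊕ M2, so the key drops out. Then M2 = (M1 ⊕ M2) ⊕ M1 over the first 7 bytes.
byte 0: (4a ^ f0) ^ 75 = ba ^ 75 = cf
byte 1: (49 ^ d5) ^ 70 = 9c ^ 70 = ec
byte 2: (37 ^ 68) ^ 64 = 5f ^ 64 = 3b
byte 3: (a4 ^ d2) ^ 61 = 76 ^ 61 = 17
byte 4: (b4 ^ 3d) ^ 74 = 89 ^ 74 = fd
byte 5: (bb ^ 43) ^ 65 = f8 ^ 65 = 9d
byte 6: (cf ^ e2) ^ 20 = 2d ^ 20 = 0d

11001111 11101100 00111011 00010111 11111101 10011101 00001101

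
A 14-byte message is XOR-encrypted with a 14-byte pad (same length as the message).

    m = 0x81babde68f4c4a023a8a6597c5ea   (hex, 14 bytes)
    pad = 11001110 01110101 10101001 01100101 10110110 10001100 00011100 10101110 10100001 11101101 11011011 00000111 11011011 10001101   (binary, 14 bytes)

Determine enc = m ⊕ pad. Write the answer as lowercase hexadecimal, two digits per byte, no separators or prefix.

4fcf148339c056ac9b67be901e67

81 ^ ce = 4f
ba ^ 75 = cf
bd ^ a9 = 14
e6 ^ 65 = 83
8f ^ b6 = 39
4c ^ 8c = c0
4a ^ 1c = 56
02 ^ ae = ac
3a ^ a1 = 9b
8a ^ ed = 67
65 ^ db = be
97 ^ 07 = 90
c5 ^ db = 1e
ea ^ 8d = 67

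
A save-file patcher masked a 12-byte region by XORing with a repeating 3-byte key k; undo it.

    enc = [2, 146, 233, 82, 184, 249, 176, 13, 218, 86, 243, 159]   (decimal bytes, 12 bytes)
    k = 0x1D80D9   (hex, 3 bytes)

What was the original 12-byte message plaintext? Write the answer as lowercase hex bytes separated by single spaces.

The 3-byte key repeats, so the effective keystream is 1d 80 d9 1d 80 d9 1d 80 d9 1d 80 d9.
byte 0: 02 xor 1d = 1f
byte 1: 92 xor 80 = 12
byte 2: e9 xor d9 = 30
byte 3: 52 xor 1d = 4f
byte 4: b8 xor 80 = 38
byte 5: f9 xor d9 = 20
byte 6: b0 xor 1d = ad
byte 7: 0d xor 80 = 8d
byte 8: da xor d9 = 03
byte 9: 56 xor 1d = 4b
byte 10: f3 xor 80 = 73
byte 11: 9f xor d9 = 46

1f 12 30 4f 38 20 ad 8d 03 4b 73 46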